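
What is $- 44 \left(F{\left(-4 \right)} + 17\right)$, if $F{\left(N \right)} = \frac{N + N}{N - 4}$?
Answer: $-792$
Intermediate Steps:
$F{\left(N \right)} = \frac{2 N}{-4 + N}$
$- 44 \left(F{\left(-4 \right)} + 17\right) = - 44 \left(2 \left(-4\right) \frac{1}{-4 - 4} + 17\right) = - 44 \left(2 \left(-4\right) \frac{1}{-8} + 17\right) = - 44 \left(2 \left(-4\right) \left(- \frac{1}{8}\right) + 17\right) = - 44 \left(1 + 17\right) = \left(-44\right) 18 = -792$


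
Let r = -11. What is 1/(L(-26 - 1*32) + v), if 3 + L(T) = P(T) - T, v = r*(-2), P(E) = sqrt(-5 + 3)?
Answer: 77/5931 - I*sqrt(2)/5931 ≈ 0.012983 - 0.00023844*I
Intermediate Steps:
P(E) = I*sqrt(2) (P(E) = sqrt(-2) = I*sqrt(2))
v = 22 (v = -11*(-2) = 22)
L(T) = -3 - T + I*sqrt(2) (L(T) = -3 + (I*sqrt(2) - T) = -3 + (-T + I*sqrt(2)) = -3 - T + I*sqrt(2))
1/(L(-26 - 1*32) + v) = 1/((-3 - (-26 - 1*32) + I*sqrt(2)) + 22) = 1/((-3 - (-26 - 32) + I*sqrt(2)) + 22) = 1/((-3 - 1*(-58) + I*sqrt(2)) + 22) = 1/((-3 + 58 + I*sqrt(2)) + 22) = 1/((55 + I*sqrt(2)) + 22) = 1/(77 + I*sqrt(2))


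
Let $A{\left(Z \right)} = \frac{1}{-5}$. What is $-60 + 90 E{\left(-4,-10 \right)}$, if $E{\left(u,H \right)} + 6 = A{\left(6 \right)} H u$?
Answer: $-1320$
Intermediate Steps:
$A{\left(Z \right)} = - \frac{1}{5}$
$E{\left(u,H \right)} = -6 - \frac{H u}{5}$ ($E{\left(u,H \right)} = -6 + - \frac{H}{5} u = -6 - \frac{H u}{5}$)
$-60 + 90 E{\left(-4,-10 \right)} = -60 + 90 \left(-6 - \left(-2\right) \left(-4\right)\right) = -60 + 90 \left(-6 - 8\right) = -60 + 90 \left(-14\right) = -60 - 1260 = -1320$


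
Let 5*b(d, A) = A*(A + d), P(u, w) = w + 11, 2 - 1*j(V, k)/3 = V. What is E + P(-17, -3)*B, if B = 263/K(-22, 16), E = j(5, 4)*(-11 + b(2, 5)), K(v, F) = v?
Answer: -656/11 ≈ -59.636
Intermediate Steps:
j(V, k) = 6 - 3*V
P(u, w) = 11 + w
b(d, A) = A*(A + d)/5 (b(d, A) = (A*(A + d))/5 = A*(A + d)/5)
E = 36 (E = (6 - 3*5)*(-11 + (⅕)*5*(5 + 2)) = (6 - 15)*(-11 + (⅕)*5*7) = -9*(-11 + 7) = -9*(-4) = 36)
B = -263/22 (B = 263/(-22) = 263*(-1/22) = -263/22 ≈ -11.955)
E + P(-17, -3)*B = 36 + (11 - 3)*(-263/22) = 36 + 8*(-263/22) = 36 - 1052/11 = -656/11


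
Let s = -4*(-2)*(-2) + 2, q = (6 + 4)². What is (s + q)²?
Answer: 7396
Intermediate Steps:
q = 100 (q = 10² = 100)
s = -14 (s = 8*(-2) + 2 = -16 + 2 = -14)
(s + q)² = (-14 + 100)² = 86² = 7396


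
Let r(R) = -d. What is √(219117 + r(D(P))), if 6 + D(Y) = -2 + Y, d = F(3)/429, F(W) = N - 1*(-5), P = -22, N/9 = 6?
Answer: √40326486486/429 ≈ 468.10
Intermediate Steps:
N = 54 (N = 9*6 = 54)
F(W) = 59 (F(W) = 54 - 1*(-5) = 54 + 5 = 59)
d = 59/429 ≈ 0.13753
D(Y) = -8 + Y (D(Y) = -6 + (-2 + Y) = -8 + Y)
r(R) = -59/429 (r(R) = -1*59/429 = -59/429)
√(219117 + r(D(P))) = √(219117 - 59/429) = √(94001134/429) = √40326486486/429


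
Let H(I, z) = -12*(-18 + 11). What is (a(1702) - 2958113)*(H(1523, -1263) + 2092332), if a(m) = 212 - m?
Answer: -6192720670848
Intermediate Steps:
H(I, z) = 84 (H(I, z) = -12*(-7) = 84)
(a(1702) - 2958113)*(H(1523, -1263) + 2092332) = ((212 - 1*1702) - 2958113)*(84 + 2092332) = ((212 - 1702) - 2958113)*2092416 = (-1490 - 2958113)*2092416 = -2959603*2092416 = -6192720670848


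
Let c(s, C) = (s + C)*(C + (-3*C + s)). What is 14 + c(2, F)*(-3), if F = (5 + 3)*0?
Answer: 2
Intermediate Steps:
F = 0 (F = 8*0 = 0)
c(s, C) = (C + s)*(s - 2*C) (c(s, C) = (C + s)*(C + (s - 3*C)) = (C + s)*(s - 2*C))
14 + c(2, F)*(-3) = 14 + (2**2 - 2*0**2 - 1*0*2)*(-3) = 14 + (4 - 2*0 + 0)*(-3) = 14 + (4 + 0 + 0)*(-3) = 14 + 4*(-3) = 14 - 12 = 2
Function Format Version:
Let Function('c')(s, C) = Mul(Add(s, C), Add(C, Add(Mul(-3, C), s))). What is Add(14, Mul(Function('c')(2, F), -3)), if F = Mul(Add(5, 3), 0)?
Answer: 2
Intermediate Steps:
F = 0 (F = Mul(8, 0) = 0)
Function('c')(s, C) = Mul(Add(C, s), Add(s, Mul(-2, C))) (Function('c')(s, C) = Mul(Add(C, s), Add(C, Add(s, Mul(-3, C)))) = Mul(Add(C, s), Add(s, Mul(-2, C))))
Add(14, Mul(Function('c')(2, F), -3)) = Add(14, Mul(Add(Pow(2, 2), Mul(-2, Pow(0, 2)), Mul(-1, 0, 2)), -3)) = Add(14, Mul(Add(4, Mul(-2, 0), 0), -3)) = Add(14, Mul(Add(4, 0, 0), -3)) = Add(14, Mul(4, -3)) = Add(14, -12) = 2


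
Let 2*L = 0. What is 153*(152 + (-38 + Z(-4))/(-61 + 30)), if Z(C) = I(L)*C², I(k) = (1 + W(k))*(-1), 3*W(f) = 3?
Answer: 731646/31 ≈ 23601.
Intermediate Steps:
L = 0 (L = (½)*0 = 0)
W(f) = 1 (W(f) = (⅓)*3 = 1)
I(k) = -2 (I(k) = (1 + 1)*(-1) = 2*(-1) = -2)
Z(C) = -2*C²
153*(152 + (-38 + Z(-4))/(-61 + 30)) = 153*(152 + (-38 - 2*(-4)²)/(-61 + 30)) = 153*(152 + (-38 - 2*16)/(-31)) = 153*(152 + (-38 - 32)*(-1/31)) = 153*(152 - 70*(-1/31)) = 153*(152 + 70/31) = 153*(4782/31) = 731646/31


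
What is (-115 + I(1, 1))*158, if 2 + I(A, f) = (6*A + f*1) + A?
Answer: -17222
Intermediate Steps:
I(A, f) = -2 + f + 7*A (I(A, f) = -2 + ((6*A + f*1) + A) = -2 + ((6*A + f) + A) = -2 + ((f + 6*A) + A) = -2 + (f + 7*A) = -2 + f + 7*A)
(-115 + I(1, 1))*158 = (-115 + (-2 + 1 + 7*1))*158 = (-115 + (-2 + 1 + 7))*158 = (-115 + 6)*158 = -109*158 = -17222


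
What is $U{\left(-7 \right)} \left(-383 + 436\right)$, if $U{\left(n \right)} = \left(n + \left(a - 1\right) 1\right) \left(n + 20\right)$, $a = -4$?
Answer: $-8268$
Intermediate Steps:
$U{\left(n \right)} = \left(-5 + n\right) \left(20 + n\right)$ ($U{\left(n \right)} = \left(n + \left(-4 - 1\right) 1\right) \left(n + 20\right) = \left(n - 5\right) \left(20 + n\right) = \left(-5 + n\right) \left(20 + n\right)$)
$U{\left(-7 \right)} \left(-383 + 436\right) = \left(-100 + \left(-7\right)^{2} + 15 \left(-7\right)\right) \left(-383 + 436\right) = \left(-100 + 49 - 105\right) 53 = \left(-156\right) 53 = -8268$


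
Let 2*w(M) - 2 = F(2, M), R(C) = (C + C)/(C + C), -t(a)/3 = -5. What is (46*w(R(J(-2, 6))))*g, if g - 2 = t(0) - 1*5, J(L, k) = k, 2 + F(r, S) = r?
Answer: 552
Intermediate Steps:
F(r, S) = -2 + r
t(a) = 15 (t(a) = -3*(-5) = 15)
R(C) = 1 (R(C) = (2*C)/((2*C)) = (2*C)*(1/(2*C)) = 1)
w(M) = 1 (w(M) = 1 + (-2 + 2)/2 = 1 + (1/2)*0 = 1 + 0 = 1)
g = 12 (g = 2 + (15 - 1*5) = 2 + (15 - 5) = 2 + 10 = 12)
(46*w(R(J(-2, 6))))*g = (46*1)*12 = 46*12 = 552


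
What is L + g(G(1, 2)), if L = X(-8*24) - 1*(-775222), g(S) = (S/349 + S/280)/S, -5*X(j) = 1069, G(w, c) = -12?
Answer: 75733801933/97720 ≈ 7.7501e+5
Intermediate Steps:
X(j) = -1069/5 (X(j) = -⅕*1069 = -1069/5)
g(S) = 629/97720 (g(S) = (S*(1/349) + S*(1/280))/S = (S/349 + S/280)/S = (629*S/97720)/S = 629/97720)
L = 3875041/5 (L = -1069/5 - 1*(-775222) = -1069/5 + 775222 = 3875041/5 ≈ 7.7501e+5)
L + g(G(1, 2)) = 3875041/5 + 629/97720 = 75733801933/97720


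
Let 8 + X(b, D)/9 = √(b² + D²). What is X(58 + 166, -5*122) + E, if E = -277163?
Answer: -277235 + 18*√105569 ≈ -2.7139e+5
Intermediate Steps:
X(b, D) = -72 + 9*√(D² + b²) (X(b, D) = -72 + 9*√(b² + D²) = -72 + 9*√(D² + b²))
X(58 + 166, -5*122) + E = (-72 + 9*√((-5*122)² + (58 + 166)²)) - 277163 = (-72 + 9*√((-610)² + 224²)) - 277163 = (-72 + 9*√(372100 + 50176)) - 277163 = (-72 + 9*√422276) - 277163 = (-72 + 9*(2*√105569)) - 277163 = (-72 + 18*√105569) - 277163 = -277235 + 18*√105569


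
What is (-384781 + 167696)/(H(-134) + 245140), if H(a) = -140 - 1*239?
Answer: -19735/22251 ≈ -0.88693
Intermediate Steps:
H(a) = -379 (H(a) = -140 - 239 = -379)
(-384781 + 167696)/(H(-134) + 245140) = (-384781 + 167696)/(-379 + 245140) = -217085/244761 = -217085*1/244761 = -19735/22251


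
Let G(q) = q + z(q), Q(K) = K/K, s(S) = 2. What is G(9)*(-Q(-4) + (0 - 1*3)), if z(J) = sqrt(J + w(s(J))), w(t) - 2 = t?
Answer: -36 - 4*sqrt(13) ≈ -50.422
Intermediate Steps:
w(t) = 2 + t
Q(K) = 1
z(J) = sqrt(4 + J) (z(J) = sqrt(J + (2 + 2)) = sqrt(J + 4) = sqrt(4 + J))
G(q) = q + sqrt(4 + q)
G(9)*(-Q(-4) + (0 - 1*3)) = (9 + sqrt(4 + 9))*(-1*1 + (0 - 1*3)) = (9 + sqrt(13))*(-1 + (0 - 3)) = (9 + sqrt(13))*(-1 - 3) = (9 + sqrt(13))*(-4) = -36 - 4*sqrt(13)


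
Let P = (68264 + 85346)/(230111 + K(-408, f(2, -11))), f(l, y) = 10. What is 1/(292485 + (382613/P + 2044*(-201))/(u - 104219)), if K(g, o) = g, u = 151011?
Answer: 7187719120/2102324804420299 ≈ 3.4189e-6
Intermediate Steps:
P = 153610/229703 (P = (68264 + 85346)/(230111 - 408) = 153610/229703 ≈ 0.66873)
1/(292485 + (382613/P + 2044*(-201))/(u - 104219)) = 1/(292485 + (382613/(153610/229703) + 2044*(-201))/(151011 - 104219)) = 1/(292485 + (382613*(229703/153610) - 410844)/46792) = 1/(292485 + (87887353939/153610 - 410844)*(1/46792)) = 1/(292485 + (24777607099/153610)*(1/46792)) = 1/(292485 + 24777607099/7187719120) = 1/(2102324804420299/7187719120) = 7187719120/2102324804420299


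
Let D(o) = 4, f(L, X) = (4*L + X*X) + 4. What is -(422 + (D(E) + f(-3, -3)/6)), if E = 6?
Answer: -2557/6 ≈ -426.17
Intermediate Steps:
f(L, X) = 4 + X**2 + 4*L (f(L, X) = (4*L + X**2) + 4 = (X**2 + 4*L) + 4 = 4 + X**2 + 4*L)
-(422 + (D(E) + f(-3, -3)/6)) = -(422 + (4 + (4 + (-3)**2 + 4*(-3))/6)) = -(422 + (4 + (4 + 9 - 12)/6)) = -(422 + (4 + (1/6)*1)) = -(422 + (4 + 1/6)) = -(422 + 25/6) = -1*2557/6 = -2557/6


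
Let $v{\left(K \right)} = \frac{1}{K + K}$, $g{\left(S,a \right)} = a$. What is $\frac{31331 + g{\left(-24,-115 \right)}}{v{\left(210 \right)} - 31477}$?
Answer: $- \frac{13110720}{13220339} \approx -0.99171$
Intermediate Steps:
$v{\left(K \right)} = \frac{1}{2 K}$
$\frac{31331 + g{\left(-24,-115 \right)}}{v{\left(210 \right)} - 31477} = \frac{31331 - 115}{\frac{1}{2 \cdot 210} - 31477} = \frac{31216}{\frac{1}{2} \cdot \frac{1}{210} - 31477} = \frac{31216}{\frac{1}{420} - 31477} = \frac{31216}{- \frac{13220339}{420}} = 31216 \left(- \frac{420}{13220339}\right) = - \frac{13110720}{13220339}$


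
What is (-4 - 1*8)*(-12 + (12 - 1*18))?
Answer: 216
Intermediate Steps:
(-4 - 1*8)*(-12 + (12 - 1*18)) = (-4 - 8)*(-12 + (12 - 18)) = -12*(-12 - 6) = -12*(-18) = 216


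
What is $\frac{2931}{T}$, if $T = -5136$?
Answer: $- \frac{977}{1712} \approx -0.57068$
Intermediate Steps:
$\frac{2931}{T} = \frac{2931}{-5136} = 2931 \left(- \frac{1}{5136}\right) = - \frac{977}{1712}$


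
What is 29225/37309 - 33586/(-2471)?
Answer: 189325007/13170077 ≈ 14.375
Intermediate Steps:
29225/37309 - 33586/(-2471) = 29225*(1/37309) - 33586*(-1/2471) = 29225/37309 + 4798/353 = 189325007/13170077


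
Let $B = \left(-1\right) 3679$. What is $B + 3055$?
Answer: $-624$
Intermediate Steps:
$B = -3679$
$B + 3055 = -3679 + 3055 = -624$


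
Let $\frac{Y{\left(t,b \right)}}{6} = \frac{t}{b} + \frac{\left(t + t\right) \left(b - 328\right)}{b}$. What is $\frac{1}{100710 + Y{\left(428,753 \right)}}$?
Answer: $\frac{251}{26006666} \approx 9.6514 \cdot 10^{-6}$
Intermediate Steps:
$Y{\left(t,b \right)} = \frac{6 t}{b} + \frac{12 t \left(-328 + b\right)}{b}$ ($Y{\left(t,b \right)} = 6 \left(\frac{t}{b} + \frac{\left(t + t\right) \left(b - 328\right)}{b}\right) = 6 \left(\frac{t}{b} + \frac{2 t \left(-328 + b\right)}{b}\right) = \frac{6 t}{b} + \frac{12 t \left(-328 + b\right)}{b}$)
$\frac{1}{100710 + Y{\left(428,753 \right)}} = \frac{1}{100710 + \left(12 \cdot 428 - \frac{1682040}{753}\right)} = \frac{1}{100710 + \left(5136 - 1682040 \cdot \frac{1}{753}\right)} = \frac{1}{100710 + \left(5136 - \frac{560680}{251}\right)} = \frac{1}{100710 + \frac{728456}{251}} = \frac{1}{\frac{26006666}{251}} = \frac{251}{26006666}$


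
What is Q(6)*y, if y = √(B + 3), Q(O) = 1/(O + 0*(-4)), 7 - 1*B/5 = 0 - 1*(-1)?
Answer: √33/6 ≈ 0.95743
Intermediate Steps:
B = 30 (B = 35 - 5*(0 - 1*(-1)) = 35 - 5*(0 + 1) = 35 - 5*1 = 35 - 5 = 30)
Q(O) = 1/O (Q(O) = 1/(O + 0) = 1/O)
y = √33 (y = √(30 + 3) = √33 ≈ 5.7446)
Q(6)*y = √33/6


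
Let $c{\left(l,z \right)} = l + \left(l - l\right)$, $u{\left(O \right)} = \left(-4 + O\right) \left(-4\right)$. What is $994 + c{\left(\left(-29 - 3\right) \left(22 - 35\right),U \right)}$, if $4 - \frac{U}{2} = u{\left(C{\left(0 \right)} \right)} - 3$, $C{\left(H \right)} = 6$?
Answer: $1410$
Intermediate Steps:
$u{\left(O \right)} = 16 - 4 O$
$U = 30$ ($U = 8 - 2 \left(\left(16 - 24\right) - 3\right) = 8 - 2 \left(-8 - 3\right) = 8 - -22 = 8 + 22 = 30$)
$c{\left(l,z \right)} = l$ ($c{\left(l,z \right)} = l + 0 = l$)
$994 + c{\left(\left(-29 - 3\right) \left(22 - 35\right),U \right)} = 994 + \left(-29 - 3\right) \left(22 - 35\right) = 994 - -416 = 994 + 416 = 1410$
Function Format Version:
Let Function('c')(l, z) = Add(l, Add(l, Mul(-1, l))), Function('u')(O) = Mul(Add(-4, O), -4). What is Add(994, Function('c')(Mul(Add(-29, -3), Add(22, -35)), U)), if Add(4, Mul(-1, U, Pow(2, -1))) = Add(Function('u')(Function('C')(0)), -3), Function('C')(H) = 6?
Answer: 1410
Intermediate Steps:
Function('u')(O) = Add(16, Mul(-4, O))
U = 30 (U = Add(8, Mul(-2, Add(Add(16, Mul(-4, 6)), -3))) = Add(8, Mul(-2, Add(Add(16, -24), -3))) = Add(8, Mul(-2, Add(-8, -3))) = Add(8, Mul(-2, -11)) = Add(8, 22) = 30)
Function('c')(l, z) = l (Function('c')(l, z) = Add(l, 0) = l)
Add(994, Function('c')(Mul(Add(-29, -3), Add(22, -35)), U)) = Add(994, Mul(Add(-29, -3), Add(22, -35))) = Add(994, Mul(-32, -13)) = Add(994, 416) = 1410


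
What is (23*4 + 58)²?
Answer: 22500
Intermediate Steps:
(23*4 + 58)² = (92 + 58)² = 150² = 22500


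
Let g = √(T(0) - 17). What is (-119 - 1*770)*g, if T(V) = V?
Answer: -889*I*√17 ≈ -3665.4*I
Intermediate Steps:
g = I*√17 (g = √(0 - 17) = √(-17) = I*√17 ≈ 4.1231*I)
(-119 - 1*770)*g = (-119 - 1*770)*(I*√17) = (-119 - 770)*(I*√17) = -889*I*√17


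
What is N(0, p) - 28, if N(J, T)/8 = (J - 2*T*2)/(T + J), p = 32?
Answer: -60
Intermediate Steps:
N(J, T) = 8*(J - 4*T)/(J + T) (N(J, T) = 8*((J - 2*T*2)/(T + J)) = 8*((J - 4*T)/(J + T)) = 8*(J - 4*T)/(J + T))
N(0, p) - 28 = 8*(0 - 4*32)/(0 + 32) - 28 = 8*(0 - 128)/32 - 28 = 8*(1/32)*(-128) - 28 = -32 - 28 = -60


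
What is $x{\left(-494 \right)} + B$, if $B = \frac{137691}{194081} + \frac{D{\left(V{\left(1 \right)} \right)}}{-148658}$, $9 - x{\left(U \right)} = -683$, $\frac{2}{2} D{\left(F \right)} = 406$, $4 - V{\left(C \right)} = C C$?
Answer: $\frac{9992880917004}{14425846649} \approx 692.71$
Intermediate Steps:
$V{\left(C \right)} = 4 - C^{2}$ ($V{\left(C \right)} = 4 - C C = 4 - C^{2}$)
$D{\left(F \right)} = 406$
$x{\left(U \right)} = 692$ ($x{\left(U \right)} = 9 - -683 = 9 + 683 = 692$)
$B = \frac{10195035896}{14425846649}$ ($B = \frac{137691}{194081} + \frac{406}{-148658} = 137691 \cdot \frac{1}{194081} + 406 \left(- \frac{1}{148658}\right) = \frac{137691}{194081} - \frac{203}{74329} = \frac{10195035896}{14425846649} \approx 0.70672$)
$x{\left(-494 \right)} + B = 692 + \frac{10195035896}{14425846649} = \frac{9992880917004}{14425846649}$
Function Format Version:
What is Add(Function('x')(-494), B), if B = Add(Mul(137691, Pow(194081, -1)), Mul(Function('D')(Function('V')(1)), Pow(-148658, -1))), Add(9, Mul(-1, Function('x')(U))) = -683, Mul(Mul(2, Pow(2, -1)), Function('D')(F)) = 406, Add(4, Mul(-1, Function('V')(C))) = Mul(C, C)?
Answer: Rational(9992880917004, 14425846649) ≈ 692.71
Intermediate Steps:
Function('V')(C) = Add(4, Mul(-1, Pow(C, 2))) (Function('V')(C) = Add(4, Mul(-1, Mul(C, C))) = Add(4, Mul(-1, Pow(C, 2))))
Function('D')(F) = 406
Function('x')(U) = 692 (Function('x')(U) = Add(9, Mul(-1, -683)) = Add(9, 683) = 692)
B = Rational(10195035896, 14425846649) (B = Add(Mul(137691, Pow(194081, -1)), Mul(406, Pow(-148658, -1))) = Add(Mul(137691, Rational(1, 194081)), Mul(406, Rational(-1, 148658))) = Add(Rational(137691, 194081), Rational(-203, 74329)) = Rational(10195035896, 14425846649) ≈ 0.70672)
Add(Function('x')(-494), B) = Add(692, Rational(10195035896, 14425846649)) = Rational(9992880917004, 14425846649)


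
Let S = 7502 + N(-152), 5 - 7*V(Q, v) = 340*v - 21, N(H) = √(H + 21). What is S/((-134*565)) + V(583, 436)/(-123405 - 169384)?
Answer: -2077119803/77584693165 - I*√131/75710 ≈ -0.026772 - 0.00015118*I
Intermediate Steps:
N(H) = √(21 + H)
V(Q, v) = 26/7 - 340*v/7 (V(Q, v) = 5/7 - (340*v - 21)/7 = 5/7 - (-21 + 340*v)/7 = 5/7 + (3 - 340*v/7) = 26/7 - 340*v/7)
S = 7502 + I*√131 (S = 7502 + √(21 - 152) = 7502 + √(-131) = 7502 + I*√131 ≈ 7502.0 + 11.446*I)
S/((-134*565)) + V(583, 436)/(-123405 - 169384) = (7502 + I*√131)/((-134*565)) + (26/7 - 340/7*436)/(-123405 - 169384) = (7502 + I*√131)/(-75710) + (26/7 - 148240/7)/(-292789) = (7502 + I*√131)*(-1/75710) - 148214/7*(-1/292789) = (-3751/37855 - I*√131/75710) + 148214/2049523 = -2077119803/77584693165 - I*√131/75710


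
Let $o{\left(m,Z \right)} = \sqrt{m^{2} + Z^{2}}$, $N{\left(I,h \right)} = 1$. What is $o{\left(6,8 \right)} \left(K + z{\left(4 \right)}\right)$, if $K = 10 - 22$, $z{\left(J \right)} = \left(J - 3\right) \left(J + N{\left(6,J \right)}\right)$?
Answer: $-70$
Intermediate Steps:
$o{\left(m,Z \right)} = \sqrt{Z^{2} + m^{2}}$
$z{\left(J \right)} = \left(1 + J\right) \left(-3 + J\right)$ ($z{\left(J \right)} = \left(J - 3\right) \left(J + 1\right) = \left(-3 + J\right) \left(1 + J\right) = \left(1 + J\right) \left(-3 + J\right)$)
$K = -12$
$o{\left(6,8 \right)} \left(K + z{\left(4 \right)}\right) = \sqrt{8^{2} + 6^{2}} \left(-12 - \left(11 - 16\right)\right) = \sqrt{64 + 36} \left(-12 - -5\right) = \sqrt{100} \left(-12 + 5\right) = 10 \left(-7\right) = -70$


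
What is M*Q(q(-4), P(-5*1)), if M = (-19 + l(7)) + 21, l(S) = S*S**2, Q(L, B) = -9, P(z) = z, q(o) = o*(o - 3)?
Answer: -3105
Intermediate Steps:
q(o) = o*(-3 + o)
l(S) = S**3
M = 345 (M = (-19 + 7**3) + 21 = (-19 + 343) + 21 = 324 + 21 = 345)
M*Q(q(-4), P(-5*1)) = 345*(-9) = -3105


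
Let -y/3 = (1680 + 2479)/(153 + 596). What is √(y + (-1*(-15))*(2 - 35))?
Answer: 16*I*√1121253/749 ≈ 22.62*I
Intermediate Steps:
y = -12477/749 (y = -3*(1680 + 2479)/(153 + 596) = -12477/749 ≈ -16.658)
√(y + (-1*(-15))*(2 - 35)) = √(-12477/749 + (-1*(-15))*(2 - 35)) = √(-12477/749 + 15*(-33)) = √(-12477/749 - 495) = √(-383232/749) = 16*I*√1121253/749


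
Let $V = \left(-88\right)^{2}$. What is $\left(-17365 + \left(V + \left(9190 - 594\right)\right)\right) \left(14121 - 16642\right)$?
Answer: $2584025$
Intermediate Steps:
$V = 7744$
$\left(-17365 + \left(V + \left(9190 - 594\right)\right)\right) \left(14121 - 16642\right) = \left(-17365 + \left(7744 + \left(9190 - 594\right)\right)\right) \left(14121 - 16642\right) = \left(-17365 + \left(7744 + \left(9190 - 594\right)\right)\right) \left(-2521\right) = \left(-17365 + \left(7744 + 8596\right)\right) \left(-2521\right) = \left(-17365 + 16340\right) \left(-2521\right) = \left(-1025\right) \left(-2521\right) = 2584025$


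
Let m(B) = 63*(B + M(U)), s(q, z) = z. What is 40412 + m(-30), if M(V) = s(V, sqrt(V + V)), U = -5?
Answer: 38522 + 63*I*sqrt(10) ≈ 38522.0 + 199.22*I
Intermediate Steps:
M(V) = sqrt(2)*sqrt(V) (M(V) = sqrt(V + V) = sqrt(2*V) = sqrt(2)*sqrt(V))
m(B) = 63*B + 63*I*sqrt(10) (m(B) = 63*(B + sqrt(2)*sqrt(-5)) = 63*(B + sqrt(2)*(I*sqrt(5))) = 63*(B + I*sqrt(10)) = 63*B + 63*I*sqrt(10))
40412 + m(-30) = 40412 + (63*(-30) + 63*I*sqrt(10)) = 40412 + (-1890 + 63*I*sqrt(10)) = 38522 + 63*I*sqrt(10)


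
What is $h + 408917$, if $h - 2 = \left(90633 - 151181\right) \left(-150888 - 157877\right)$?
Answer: $18695512139$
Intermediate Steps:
$h = 18695103222$ ($h = 2 + \left(90633 - 151181\right) \left(-150888 - 157877\right) = 2 - -18695103220 = 2 + 18695103220 = 18695103222$)
$h + 408917 = 18695103222 + 408917 = 18695512139$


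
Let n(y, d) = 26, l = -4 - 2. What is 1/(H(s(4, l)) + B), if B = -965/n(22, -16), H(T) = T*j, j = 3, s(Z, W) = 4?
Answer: -26/653 ≈ -0.039816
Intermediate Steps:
l = -6
H(T) = 3*T (H(T) = T*3 = 3*T)
B = -965/26 ≈ -37.115
1/(H(s(4, l)) + B) = 1/(3*4 - 965/26) = 1/(12 - 965/26) = 1/(-653/26) = -26/653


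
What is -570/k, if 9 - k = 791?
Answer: 285/391 ≈ 0.72890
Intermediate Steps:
k = -782 (k = 9 - 1*791 = 9 - 791 = -782)
-570/k = -570/(-782) = -570*(-1/782) = 285/391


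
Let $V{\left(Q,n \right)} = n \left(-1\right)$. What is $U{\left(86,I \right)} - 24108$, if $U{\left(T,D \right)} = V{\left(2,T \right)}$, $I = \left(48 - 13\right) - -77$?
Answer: $-24194$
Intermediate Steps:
$I = 112$ ($I = \left(48 - 13\right) + 77 = 35 + 77 = 112$)
$V{\left(Q,n \right)} = - n$
$U{\left(T,D \right)} = - T$
$U{\left(86,I \right)} - 24108 = \left(-1\right) 86 - 24108 = -86 - 24108 = -24194$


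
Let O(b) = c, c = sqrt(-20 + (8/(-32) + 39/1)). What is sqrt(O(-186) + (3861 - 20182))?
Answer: sqrt(-65284 + 10*sqrt(3))/2 ≈ 127.74*I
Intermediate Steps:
c = 5*sqrt(3)/2 (c = sqrt(-20 + (8*(-1/32) + 39*1)) = sqrt(-20 + (-1/4 + 39)) = sqrt(-20 + 155/4) = sqrt(75/4) = 5*sqrt(3)/2 ≈ 4.3301)
O(b) = 5*sqrt(3)/2
sqrt(O(-186) + (3861 - 20182)) = sqrt(5*sqrt(3)/2 + (3861 - 20182)) = sqrt(5*sqrt(3)/2 - 16321) = sqrt(-16321 + 5*sqrt(3)/2)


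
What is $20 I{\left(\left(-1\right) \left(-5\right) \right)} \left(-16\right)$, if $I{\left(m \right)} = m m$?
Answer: $-8000$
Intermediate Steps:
$I{\left(m \right)} = m^{2}$
$20 I{\left(\left(-1\right) \left(-5\right) \right)} \left(-16\right) = 20 \left(\left(-1\right) \left(-5\right)\right)^{2} \left(-16\right) = 20 \cdot 5^{2} \left(-16\right) = 20 \cdot 25 \left(-16\right) = 500 \left(-16\right) = -8000$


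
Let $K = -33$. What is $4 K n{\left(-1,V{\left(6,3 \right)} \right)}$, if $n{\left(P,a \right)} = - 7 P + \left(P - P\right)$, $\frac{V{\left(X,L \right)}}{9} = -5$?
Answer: $-924$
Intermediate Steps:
$V{\left(X,L \right)} = -45$ ($V{\left(X,L \right)} = 9 \left(-5\right) = -45$)
$n{\left(P,a \right)} = - 7 P$ ($n{\left(P,a \right)} = - 7 P + 0 = - 7 P$)
$4 K n{\left(-1,V{\left(6,3 \right)} \right)} = 4 \left(-33\right) \left(\left(-7\right) \left(-1\right)\right) = \left(-132\right) 7 = -924$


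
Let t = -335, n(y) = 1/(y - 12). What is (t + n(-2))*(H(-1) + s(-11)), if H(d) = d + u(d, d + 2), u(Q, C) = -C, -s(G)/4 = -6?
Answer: -51601/7 ≈ -7371.6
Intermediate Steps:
s(G) = 24 (s(G) = -4*(-6) = 24)
H(d) = -2 (H(d) = d - (d + 2) = d - (2 + d) = d + (-2 - d) = -2)
n(y) = 1/(-12 + y)
(t + n(-2))*(H(-1) + s(-11)) = (-335 + 1/(-12 - 2))*(-2 + 24) = (-335 + 1/(-14))*22 = (-335 - 1/14)*22 = -4691/14*22 = -51601/7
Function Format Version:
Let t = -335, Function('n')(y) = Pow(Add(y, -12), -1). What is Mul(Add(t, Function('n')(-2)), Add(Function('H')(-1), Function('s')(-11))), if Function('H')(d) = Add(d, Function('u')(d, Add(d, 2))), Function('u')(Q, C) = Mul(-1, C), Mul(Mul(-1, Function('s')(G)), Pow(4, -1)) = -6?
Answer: Rational(-51601, 7) ≈ -7371.6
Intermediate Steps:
Function('s')(G) = 24 (Function('s')(G) = Mul(-4, -6) = 24)
Function('H')(d) = -2 (Function('H')(d) = Add(d, Mul(-1, Add(d, 2))) = Add(d, Mul(-1, Add(2, d))) = Add(d, Add(-2, Mul(-1, d))) = -2)
Function('n')(y) = Pow(Add(-12, y), -1)
Mul(Add(t, Function('n')(-2)), Add(Function('H')(-1), Function('s')(-11))) = Mul(Add(-335, Pow(Add(-12, -2), -1)), Add(-2, 24)) = Mul(Add(-335, Pow(-14, -1)), 22) = Mul(Add(-335, Rational(-1, 14)), 22) = Mul(Rational(-4691, 14), 22) = Rational(-51601, 7)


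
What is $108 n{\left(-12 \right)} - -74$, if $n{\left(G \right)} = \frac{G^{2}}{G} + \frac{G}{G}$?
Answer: $-1114$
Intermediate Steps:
$n{\left(G \right)} = 1 + G$ ($n{\left(G \right)} = G + 1 = 1 + G$)
$108 n{\left(-12 \right)} - -74 = 108 \left(1 - 12\right) - -74 = 108 \left(-11\right) + 74 = -1188 + 74 = -1114$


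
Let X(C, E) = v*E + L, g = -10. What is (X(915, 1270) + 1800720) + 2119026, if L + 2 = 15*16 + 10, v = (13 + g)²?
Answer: 3931424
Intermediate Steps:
v = 9 (v = (13 - 10)² = 3² = 9)
L = 248 (L = -2 + (15*16 + 10) = -2 + (240 + 10) = -2 + 250 = 248)
X(C, E) = 248 + 9*E (X(C, E) = 9*E + 248 = 248 + 9*E)
(X(915, 1270) + 1800720) + 2119026 = ((248 + 9*1270) + 1800720) + 2119026 = ((248 + 11430) + 1800720) + 2119026 = (11678 + 1800720) + 2119026 = 1812398 + 2119026 = 3931424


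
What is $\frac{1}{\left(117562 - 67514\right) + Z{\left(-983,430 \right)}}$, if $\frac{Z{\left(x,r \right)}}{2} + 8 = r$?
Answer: $\frac{1}{50892} \approx 1.9649 \cdot 10^{-5}$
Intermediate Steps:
$Z{\left(x,r \right)} = -16 + 2 r$
$\frac{1}{\left(117562 - 67514\right) + Z{\left(-983,430 \right)}} = \frac{1}{\left(117562 - 67514\right) + \left(-16 + 2 \cdot 430\right)} = \frac{1}{50048 + \left(-16 + 860\right)} = \frac{1}{50048 + 844} = \frac{1}{50892}$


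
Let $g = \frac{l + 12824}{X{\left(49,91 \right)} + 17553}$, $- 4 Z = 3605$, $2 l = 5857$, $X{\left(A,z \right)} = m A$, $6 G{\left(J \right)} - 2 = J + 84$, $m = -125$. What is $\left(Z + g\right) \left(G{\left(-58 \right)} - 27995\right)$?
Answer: $\frac{1727070603515}{68568} \approx 2.5188 \cdot 10^{7}$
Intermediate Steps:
$G{\left(J \right)} = \frac{43}{3} + \frac{J}{6}$ ($G{\left(J \right)} = \frac{1}{3} + \frac{J + 84}{6} = \frac{1}{3} + \frac{84 + J}{6} = \frac{1}{3} + \left(14 + \frac{J}{6}\right) = \frac{43}{3} + \frac{J}{6}$)
$X{\left(A,z \right)} = - 125 A$
$l = \frac{5857}{2}$ ($l = \frac{1}{2} \cdot 5857 = \frac{5857}{2} \approx 2928.5$)
$Z = - \frac{3605}{4}$ ($Z = \left(- \frac{1}{4}\right) 3605 = - \frac{3605}{4} \approx -901.25$)
$g = \frac{31505}{22856}$ ($g = \frac{\frac{5857}{2} + 12824}{\left(-125\right) 49 + 17553} = \frac{31505}{2 \left(-6125 + 17553\right)} = \frac{31505}{2 \cdot 11428} = \frac{31505}{2} \cdot \frac{1}{11428} = \frac{31505}{22856} \approx 1.3784$)
$\left(Z + g\right) \left(G{\left(-58 \right)} - 27995\right) = \left(- \frac{3605}{4} + \frac{31505}{22856}\right) \left(\left(\frac{43}{3} + \frac{1}{6} \left(-58\right)\right) - 27995\right) = - \frac{20567465 \left(\left(\frac{43}{3} - \frac{29}{3}\right) - 27995\right)}{22856} = - \frac{20567465 \left(\frac{14}{3} - 27995\right)}{22856} = \left(- \frac{20567465}{22856}\right) \left(- \frac{83971}{3}\right) = \frac{1727070603515}{68568}$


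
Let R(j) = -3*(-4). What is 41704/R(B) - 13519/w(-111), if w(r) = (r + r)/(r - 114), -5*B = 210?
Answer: -2270251/222 ≈ -10226.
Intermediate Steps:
B = -42 (B = -1/5*210 = -42)
w(r) = 2*r/(-114 + r) (w(r) = (2*r)/(-114 + r) = 2*r/(-114 + r))
R(j) = 12
41704/R(B) - 13519/w(-111) = 41704/12 - 13519/(2*(-111)/(-114 - 111)) = 41704*(1/12) - 13519/(2*(-111)/(-225)) = 10426/3 - 13519/(2*(-111)*(-1/225)) = 10426/3 - 13519/74/75 = 10426/3 - 13519*75/74 = 10426/3 - 1013925/74 = -2270251/222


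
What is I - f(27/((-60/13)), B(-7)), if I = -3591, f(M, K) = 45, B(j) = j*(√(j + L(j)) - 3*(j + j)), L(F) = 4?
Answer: -3636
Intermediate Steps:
B(j) = j*(√(4 + j) - 6*j) (B(j) = j*(√(j + 4) - 3*(j + j)) = j*(√(4 + j) - 6*j))
I - f(27/((-60/13)), B(-7)) = -3591 - 1*45 = -3591 - 45 = -3636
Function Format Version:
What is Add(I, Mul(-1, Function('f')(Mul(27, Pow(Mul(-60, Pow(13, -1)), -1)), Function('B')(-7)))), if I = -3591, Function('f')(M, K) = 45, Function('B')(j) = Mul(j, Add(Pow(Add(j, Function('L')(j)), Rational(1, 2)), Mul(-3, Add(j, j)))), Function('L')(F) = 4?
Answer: -3636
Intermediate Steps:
Function('B')(j) = Mul(j, Add(Pow(Add(4, j), Rational(1, 2)), Mul(-6, j))) (Function('B')(j) = Mul(j, Add(Pow(Add(j, 4), Rational(1, 2)), Mul(-3, Add(j, j)))) = Mul(j, Add(Pow(Add(4, j), Rational(1, 2)), Mul(-3, Mul(2, j)))) = Mul(j, Add(Pow(Add(4, j), Rational(1, 2)), Mul(-6, j))))
Add(I, Mul(-1, Function('f')(Mul(27, Pow(Mul(-60, Pow(13, -1)), -1)), Function('B')(-7)))) = Add(-3591, Mul(-1, 45)) = Add(-3591, -45) = -3636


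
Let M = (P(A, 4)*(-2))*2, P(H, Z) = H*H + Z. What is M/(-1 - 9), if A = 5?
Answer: 58/5 ≈ 11.600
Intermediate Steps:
P(H, Z) = Z + H² (P(H, Z) = H² + Z = Z + H²)
M = -116 (M = ((4 + 5²)*(-2))*2 = ((4 + 25)*(-2))*2 = (29*(-2))*2 = -58*2 = -116)
M/(-1 - 9) = -116/(-1 - 9) = -116/(-10) = -⅒*(-116) = 58/5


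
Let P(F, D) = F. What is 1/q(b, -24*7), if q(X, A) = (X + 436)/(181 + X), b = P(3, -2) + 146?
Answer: 22/39 ≈ 0.56410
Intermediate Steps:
b = 149 (b = 3 + 146 = 149)
q(X, A) = (436 + X)/(181 + X)
1/q(b, -24*7) = 1/((436 + 149)/(181 + 149)) = 1/(585/330) = 1/((1/330)*585) = 1/(39/22) = 22/39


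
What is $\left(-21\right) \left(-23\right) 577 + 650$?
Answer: $279341$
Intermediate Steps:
$\left(-21\right) \left(-23\right) 577 + 650 = 483 \cdot 577 + 650 = 278691 + 650 = 279341$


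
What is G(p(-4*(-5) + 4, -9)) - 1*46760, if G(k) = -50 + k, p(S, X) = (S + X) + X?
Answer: -46804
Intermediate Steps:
p(S, X) = S + 2*X
G(p(-4*(-5) + 4, -9)) - 1*46760 = (-50 + ((-4*(-5) + 4) + 2*(-9))) - 1*46760 = (-50 + ((20 + 4) - 18)) - 46760 = (-50 + (24 - 18)) - 46760 = (-50 + 6) - 46760 = -44 - 46760 = -46804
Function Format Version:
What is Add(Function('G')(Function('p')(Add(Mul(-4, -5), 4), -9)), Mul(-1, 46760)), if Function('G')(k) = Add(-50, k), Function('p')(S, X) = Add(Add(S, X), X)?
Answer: -46804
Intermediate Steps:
Function('p')(S, X) = Add(S, Mul(2, X))
Add(Function('G')(Function('p')(Add(Mul(-4, -5), 4), -9)), Mul(-1, 46760)) = Add(Add(-50, Add(Add(Mul(-4, -5), 4), Mul(2, -9))), Mul(-1, 46760)) = Add(Add(-50, Add(Add(20, 4), -18)), -46760) = Add(Add(-50, Add(24, -18)), -46760) = Add(Add(-50, 6), -46760) = Add(-44, -46760) = -46804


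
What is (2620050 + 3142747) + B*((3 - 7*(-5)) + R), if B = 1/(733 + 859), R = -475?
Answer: 9174372387/1592 ≈ 5.7628e+6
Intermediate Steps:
B = 1/1592 ≈ 0.00062814
(2620050 + 3142747) + B*((3 - 7*(-5)) + R) = (2620050 + 3142747) + ((3 - 7*(-5)) - 475)/1592 = 5762797 + ((3 + 35) - 475)/1592 = 5762797 + (38 - 475)/1592 = 5762797 + (1/1592)*(-437) = 5762797 - 437/1592 = 9174372387/1592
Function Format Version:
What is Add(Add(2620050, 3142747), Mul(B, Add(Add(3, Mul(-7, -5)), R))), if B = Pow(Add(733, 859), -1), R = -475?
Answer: Rational(9174372387, 1592) ≈ 5.7628e+6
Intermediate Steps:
B = Rational(1, 1592) (B = Pow(1592, -1) = Rational(1, 1592) ≈ 0.00062814)
Add(Add(2620050, 3142747), Mul(B, Add(Add(3, Mul(-7, -5)), R))) = Add(Add(2620050, 3142747), Mul(Rational(1, 1592), Add(Add(3, Mul(-7, -5)), -475))) = Add(5762797, Mul(Rational(1, 1592), Add(Add(3, 35), -475))) = Add(5762797, Mul(Rational(1, 1592), Add(38, -475))) = Add(5762797, Mul(Rational(1, 1592), -437)) = Add(5762797, Rational(-437, 1592)) = Rational(9174372387, 1592)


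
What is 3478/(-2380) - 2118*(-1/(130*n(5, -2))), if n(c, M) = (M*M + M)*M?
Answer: -34247/6188 ≈ -5.5344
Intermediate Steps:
n(c, M) = M*(M + M²) (n(c, M) = (M² + M)*M = (M + M²)*M = M*(M + M²))
3478/(-2380) - 2118*(-1/(130*n(5, -2))) = 3478/(-2380) - 2118*(-1/(520*(1 - 2))) = 3478*(-1/2380) - 2118/((-520*(-1))) = -1739/1190 - 2118/((-130*(-4))) = -1739/1190 - 2118/520 = -1739/1190 - 2118*1/520 = -1739/1190 - 1059/260 = -34247/6188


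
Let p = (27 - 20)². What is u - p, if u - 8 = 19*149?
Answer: 2790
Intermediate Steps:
u = 2839 (u = 8 + 19*149 = 8 + 2831 = 2839)
p = 49 (p = 7² = 49)
u - p = 2839 - 1*49 = 2839 - 49 = 2790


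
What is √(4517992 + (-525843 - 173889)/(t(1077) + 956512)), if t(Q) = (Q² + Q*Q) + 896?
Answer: √1347926840090006590/546211 ≈ 2125.6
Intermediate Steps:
t(Q) = 896 + 2*Q² (t(Q) = (Q² + Q²) + 896 = 2*Q² + 896 = 896 + 2*Q²)
√(4517992 + (-525843 - 173889)/(t(1077) + 956512)) = √(4517992 + (-525843 - 173889)/((896 + 2*1077²) + 956512)) = √(4517992 - 699732/((896 + 2*1159929) + 956512)) = √(4517992 - 699732/((896 + 2319858) + 956512)) = √(4517992 - 699732/(2320754 + 956512)) = √(4517992 - 699732/3277266) = √(4517992 - 699732*1/3277266) = √(4517992 - 116622/546211) = √(2467776811690/546211) = √1347926840090006590/546211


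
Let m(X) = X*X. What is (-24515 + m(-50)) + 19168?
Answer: -2847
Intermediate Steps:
m(X) = X²
(-24515 + m(-50)) + 19168 = (-24515 + (-50)²) + 19168 = (-24515 + 2500) + 19168 = -22015 + 19168 = -2847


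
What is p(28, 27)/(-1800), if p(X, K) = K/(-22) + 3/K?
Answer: 221/356400 ≈ 0.00062009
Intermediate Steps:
p(X, K) = 3/K - K/22 (p(X, K) = K*(-1/22) + 3/K = -K/22 + 3/K = 3/K - K/22)
p(28, 27)/(-1800) = (3/27 - 1/22*27)/(-1800) = (3*(1/27) - 27/22)*(-1/1800) = (1/9 - 27/22)*(-1/1800) = -221/198*(-1/1800) = 221/356400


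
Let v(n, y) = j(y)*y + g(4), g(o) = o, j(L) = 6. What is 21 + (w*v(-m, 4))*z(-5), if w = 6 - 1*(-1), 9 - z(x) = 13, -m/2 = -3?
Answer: -763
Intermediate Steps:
m = 6 (m = -2*(-3) = 6)
v(n, y) = 4 + 6*y (v(n, y) = 6*y + 4 = 4 + 6*y)
z(x) = -4 (z(x) = 9 - 1*13 = 9 - 13 = -4)
w = 7 (w = 6 + 1 = 7)
21 + (w*v(-m, 4))*z(-5) = 21 + (7*(4 + 6*4))*(-4) = 21 + (7*(4 + 24))*(-4) = 21 + (7*28)*(-4) = 21 + 196*(-4) = 21 - 784 = -763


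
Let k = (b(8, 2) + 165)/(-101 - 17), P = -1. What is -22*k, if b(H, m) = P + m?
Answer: 1826/59 ≈ 30.949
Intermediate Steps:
b(H, m) = -1 + m
k = -83/59 (k = ((-1 + 2) + 165)/(-101 - 17) = (1 + 165)/(-118) = 166*(-1/118) = -83/59 ≈ -1.4068)
-22*k = -22*(-83/59) = 1826/59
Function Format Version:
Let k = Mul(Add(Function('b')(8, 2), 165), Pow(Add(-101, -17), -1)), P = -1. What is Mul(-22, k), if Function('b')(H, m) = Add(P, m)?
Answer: Rational(1826, 59) ≈ 30.949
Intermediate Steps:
Function('b')(H, m) = Add(-1, m)
k = Rational(-83, 59) (k = Mul(Add(Add(-1, 2), 165), Pow(Add(-101, -17), -1)) = Mul(Add(1, 165), Pow(-118, -1)) = Mul(166, Rational(-1, 118)) = Rational(-83, 59) ≈ -1.4068)
Mul(-22, k) = Mul(-22, Rational(-83, 59)) = Rational(1826, 59)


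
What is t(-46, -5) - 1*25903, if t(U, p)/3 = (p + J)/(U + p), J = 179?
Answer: -440525/17 ≈ -25913.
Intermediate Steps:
t(U, p) = 3*(179 + p)/(U + p) (t(U, p) = 3*((p + 179)/(U + p)) = 3*((179 + p)/(U + p)) = 3*(179 + p)/(U + p))
t(-46, -5) - 1*25903 = 3*(179 - 5)/(-46 - 5) - 1*25903 = 3*174/(-51) - 25903 = 3*(-1/51)*174 - 25903 = -174/17 - 25903 = -440525/17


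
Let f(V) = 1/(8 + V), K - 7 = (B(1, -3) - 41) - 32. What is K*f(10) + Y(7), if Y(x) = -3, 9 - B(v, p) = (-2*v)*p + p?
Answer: -19/3 ≈ -6.3333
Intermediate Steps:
B(v, p) = 9 - p + 2*p*v (B(v, p) = 9 - ((-2*v)*p + p) = 9 - (-2*p*v + p) = 9 - (p - 2*p*v) = 9 + (-p + 2*p*v) = 9 - p + 2*p*v)
K = -60 (K = 7 + (((9 - 1*(-3) + 2*(-3)*1) - 41) - 32) = 7 + (((9 + 3 - 6) - 41) - 32) = 7 + ((6 - 41) - 32) = 7 + (-35 - 32) = 7 - 67 = -60)
K*f(10) + Y(7) = -60/(8 + 10) - 3 = -60/18 - 3 = -60*1/18 - 3 = -10/3 - 3 = -19/3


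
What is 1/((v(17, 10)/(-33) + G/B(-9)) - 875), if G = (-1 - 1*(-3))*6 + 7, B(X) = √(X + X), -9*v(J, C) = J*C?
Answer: -154264770/134896912211 + 558657*I*√2/134896912211 ≈ -0.0011436 + 5.8568e-6*I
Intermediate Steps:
v(J, C) = -C*J/9 (v(J, C) = -J*C/9 = -C*J/9)
B(X) = √2*√X (B(X) = √(2*X) = √2*√X)
G = 19 (G = (-1 + 3)*6 + 7 = 2*6 + 7 = 12 + 7 = 19)
1/((v(17, 10)/(-33) + G/B(-9)) - 875) = 1/((-⅑*10*17/(-33) + 19/((√2*√(-9)))) - 875) = 1/((-170/9*(-1/33) + 19/((√2*(3*I)))) - 875) = 1/((170/297 + 19/((3*I*√2))) - 875) = 1/((170/297 + 19*(-I*√2/6)) - 875) = 1/((170/297 - 19*I*√2/6) - 875) = 1/(-259705/297 - 19*I*√2/6)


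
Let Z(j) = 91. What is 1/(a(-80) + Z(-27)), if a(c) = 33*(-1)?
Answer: 1/58 ≈ 0.017241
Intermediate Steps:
a(c) = -33
1/(a(-80) + Z(-27)) = 1/(-33 + 91) = 1/58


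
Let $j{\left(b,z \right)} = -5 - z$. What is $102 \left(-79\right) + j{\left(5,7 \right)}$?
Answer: $-8070$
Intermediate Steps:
$102 \left(-79\right) + j{\left(5,7 \right)} = 102 \left(-79\right) - 12 = -8058 - 12 = -8070$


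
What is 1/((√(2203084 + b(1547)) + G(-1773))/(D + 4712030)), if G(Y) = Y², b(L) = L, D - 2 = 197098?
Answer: 57155527851/36599156923 - 490913*√244959/329392412307 ≈ 1.5609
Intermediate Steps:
D = 197100 (D = 2 + 197098 = 197100)
1/((√(2203084 + b(1547)) + G(-1773))/(D + 4712030)) = 1/((√(2203084 + 1547) + (-1773)²)/(197100 + 4712030)) = 1/((√2204631 + 3143529)/4909130) = 1/((3*√244959 + 3143529)*(1/4909130)) = 1/((3143529 + 3*√244959)*(1/4909130)) = 1/(3143529/4909130 + 3*√244959/4909130)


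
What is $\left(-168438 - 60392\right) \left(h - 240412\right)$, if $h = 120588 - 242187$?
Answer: $82838977130$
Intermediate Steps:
$h = -121599$ ($h = 120588 - 242187 = -121599$)
$\left(-168438 - 60392\right) \left(h - 240412\right) = \left(-168438 - 60392\right) \left(-121599 - 240412\right) = \left(-228830\right) \left(-362011\right) = 82838977130$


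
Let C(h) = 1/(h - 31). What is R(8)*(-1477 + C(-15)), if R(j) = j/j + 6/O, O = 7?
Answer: -883259/322 ≈ -2743.0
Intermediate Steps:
C(h) = 1/(-31 + h)
R(j) = 13/7 (R(j) = j/j + 6/7 = 1 + 6*(1/7) = 1 + 6/7 = 13/7)
R(8)*(-1477 + C(-15)) = 13*(-1477 + 1/(-31 - 15))/7 = 13*(-1477 + 1/(-46))/7 = 13*(-1477 - 1/46)/7 = (13/7)*(-67943/46) = -883259/322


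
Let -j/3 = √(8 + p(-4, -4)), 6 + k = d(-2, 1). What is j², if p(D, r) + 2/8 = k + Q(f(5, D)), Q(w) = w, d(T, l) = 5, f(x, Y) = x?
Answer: 423/4 ≈ 105.75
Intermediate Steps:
k = -1 (k = -6 + 5 = -1)
p(D, r) = 15/4 (p(D, r) = -¼ + (-1 + 5) = -¼ + 4 = 15/4)
j = -3*√47/2 (j = -3*√(8 + 15/4) = -3*√47/2 ≈ -10.283)
j² = (-3*√47/2)² = 423/4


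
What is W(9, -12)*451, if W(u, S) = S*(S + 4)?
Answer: 43296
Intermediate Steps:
W(u, S) = S*(4 + S)
W(9, -12)*451 = -12*(4 - 12)*451 = -12*(-8)*451 = 96*451 = 43296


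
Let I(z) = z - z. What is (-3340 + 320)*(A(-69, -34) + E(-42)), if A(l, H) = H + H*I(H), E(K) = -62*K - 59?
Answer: -7583220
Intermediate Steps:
I(z) = 0
E(K) = -59 - 62*K
A(l, H) = H (A(l, H) = H + H*0 = H + 0 = H)
(-3340 + 320)*(A(-69, -34) + E(-42)) = (-3340 + 320)*(-34 + (-59 - 62*(-42))) = -3020*(-34 + (-59 + 2604)) = -3020*(-34 + 2545) = -3020*2511 = -7583220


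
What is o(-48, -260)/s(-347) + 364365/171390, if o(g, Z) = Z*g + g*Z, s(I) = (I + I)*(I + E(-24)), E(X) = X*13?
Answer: 5697292323/2612817698 ≈ 2.1805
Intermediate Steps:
E(X) = 13*X
s(I) = 2*I*(-312 + I) (s(I) = (I + I)*(I + 13*(-24)) = (2*I)*(I - 312) = (2*I)*(-312 + I) = 2*I*(-312 + I))
o(g, Z) = 2*Z*g (o(g, Z) = Z*g + Z*g = 2*Z*g)
o(-48, -260)/s(-347) + 364365/171390 = (2*(-260)*(-48))/((2*(-347)*(-312 - 347))) + 364365/171390 = 24960/((2*(-347)*(-659))) + 364365*(1/171390) = 24960/457346 + 24291/11426 = 24960*(1/457346) + 24291/11426 = 12480/228673 + 24291/11426 = 5697292323/2612817698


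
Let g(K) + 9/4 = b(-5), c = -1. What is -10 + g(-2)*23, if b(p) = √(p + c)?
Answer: -247/4 + 23*I*√6 ≈ -61.75 + 56.338*I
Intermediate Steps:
b(p) = √(-1 + p) (b(p) = √(p - 1) = √(-1 + p))
g(K) = -9/4 + I*√6 (g(K) = -9/4 + √(-1 - 5) = -9/4 + √(-6) = -9/4 + I*√6)
-10 + g(-2)*23 = -10 + (-9/4 + I*√6)*23 = -10 + (-207/4 + 23*I*√6) = -247/4 + 23*I*√6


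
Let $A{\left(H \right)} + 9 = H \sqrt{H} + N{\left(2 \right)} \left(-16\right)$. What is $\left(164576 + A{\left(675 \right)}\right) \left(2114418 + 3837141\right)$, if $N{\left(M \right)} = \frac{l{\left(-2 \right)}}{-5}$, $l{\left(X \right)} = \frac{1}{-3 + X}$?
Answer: $\frac{24485660023881}{25} + 60259534875 \sqrt{3} \approx 1.0838 \cdot 10^{12}$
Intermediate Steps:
$N{\left(M \right)} = \frac{1}{25}$ ($N{\left(M \right)} = \frac{1}{\left(-3 - 2\right) \left(-5\right)} = \frac{1}{-5} \left(- \frac{1}{5}\right) = \left(- \frac{1}{5}\right) \left(- \frac{1}{5}\right) = \frac{1}{25}$)
$A{\left(H \right)} = - \frac{241}{25} + H^{\frac{3}{2}}$ ($A{\left(H \right)} = -9 + \left(H \sqrt{H} + \frac{1}{25} \left(-16\right)\right) = -9 + \left(H^{\frac{3}{2}} - \frac{16}{25}\right) = -9 + \left(- \frac{16}{25} + H^{\frac{3}{2}}\right) = - \frac{241}{25} + H^{\frac{3}{2}}$)
$\left(164576 + A{\left(675 \right)}\right) \left(2114418 + 3837141\right) = \left(164576 - \left(\frac{241}{25} - 675^{\frac{3}{2}}\right)\right) \left(2114418 + 3837141\right) = \left(164576 - \left(\frac{241}{25} - 10125 \sqrt{3}\right)\right) 5951559 = \left(\frac{4114159}{25} + 10125 \sqrt{3}\right) 5951559 = \frac{24485660023881}{25} + 60259534875 \sqrt{3}$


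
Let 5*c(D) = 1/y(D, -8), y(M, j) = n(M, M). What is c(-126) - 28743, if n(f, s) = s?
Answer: -18108091/630 ≈ -28743.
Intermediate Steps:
y(M, j) = M
c(D) = 1/(5*D)
c(-126) - 28743 = (1/5)/(-126) - 28743 = (1/5)*(-1/126) - 28743 = -1/630 - 28743 = -18108091/630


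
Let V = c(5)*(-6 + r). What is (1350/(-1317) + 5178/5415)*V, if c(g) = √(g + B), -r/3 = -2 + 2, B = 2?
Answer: 327216*√7/792395 ≈ 1.0926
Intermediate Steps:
r = 0 (r = -3*(-2 + 2) = -3*0 = 0)
c(g) = √(2 + g) (c(g) = √(g + 2) = √(2 + g))
V = -6*√7 (V = √(2 + 5)*(-6 + 0) = √7*(-6) = -6*√7 ≈ -15.875)
(1350/(-1317) + 5178/5415)*V = (1350/(-1317) + 5178/5415)*(-6*√7) = (1350*(-1/1317) + 5178*(1/5415))*(-6*√7) = (-450/439 + 1726/1805)*(-6*√7) = -(-327216)*√7/792395 = 327216*√7/792395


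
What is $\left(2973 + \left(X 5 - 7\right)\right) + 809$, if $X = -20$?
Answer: $3675$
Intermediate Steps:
$\left(2973 + \left(X 5 - 7\right)\right) + 809 = \left(2973 - 107\right) + 809 = 2866 + 809 = 3675$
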